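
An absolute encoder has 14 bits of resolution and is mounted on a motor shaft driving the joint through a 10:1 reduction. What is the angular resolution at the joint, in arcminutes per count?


counts = 2^14 = 16384
effective counts at joint = 16384 * 10 = 163840
resolution = 360*60 / 163840
= 0.1318 arcmin/count


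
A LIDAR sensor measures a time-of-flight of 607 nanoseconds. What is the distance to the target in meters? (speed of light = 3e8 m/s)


tof = 607 ns = 6.07e-07 s
dist = c * tof / 2
= 3e8 * 6.07e-07 / 2
= 91.05 m


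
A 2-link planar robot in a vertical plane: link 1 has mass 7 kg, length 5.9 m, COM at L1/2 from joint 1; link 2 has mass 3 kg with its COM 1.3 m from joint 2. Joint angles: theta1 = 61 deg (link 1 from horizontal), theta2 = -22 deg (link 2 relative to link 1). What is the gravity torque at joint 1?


Horizontal distance from joint 1 to link-1 COM:
  x_c1 = (L1/2)*cos(t1) = 2.95 * 0.4848 = 1.4302 m
Horizontal distance from joint 1 to link-2 COM:
  x_c2 = L1*cos(t1) + Lc2*cos(t1+t2)
       = 5.9*0.4848 + 1.3*0.7771 = 3.8707 m
tau1 = m1*g*x_c1 + m2*g*x_c2
     = 7*9.81*1.4302 + 3*9.81*3.8707
     = 98.211 + 113.9137
     = 212.1248 Nm


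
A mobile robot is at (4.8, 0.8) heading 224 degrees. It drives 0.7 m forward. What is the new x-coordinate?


x_new = x0 + d*cos(theta)
= 4.8 + 0.7*cos(224)
= 4.8 + -0.5035
= 4.2965


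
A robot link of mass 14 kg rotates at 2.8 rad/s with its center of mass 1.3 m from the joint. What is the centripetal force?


F = m * omega^2 * r
= 14 * 2.8^2 * 1.3
= 14 * 7.84 * 1.3
= 142.688 N


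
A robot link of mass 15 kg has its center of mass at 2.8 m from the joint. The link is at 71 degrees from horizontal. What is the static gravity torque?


tau = m*g*L*cos(angle)
= 15 * 9.81 * 2.8 * cos(71 deg)
= 15 * 9.81 * 2.8 * 0.3256
= 134.1406 Nm


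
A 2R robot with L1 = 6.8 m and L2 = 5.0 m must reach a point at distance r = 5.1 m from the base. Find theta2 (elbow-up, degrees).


cos(theta2) = (r^2 - L1^2 - L2^2) / (2*L1*L2)
cos(theta2) = (26.01 - 46.24 - 25.0) / 68.0
cos(theta2) = -0.665147
theta2 = 131.6936 degrees


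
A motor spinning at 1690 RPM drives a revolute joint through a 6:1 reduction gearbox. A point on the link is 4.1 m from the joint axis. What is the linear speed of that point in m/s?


omega_motor = 1690 * 2*pi/60 = 176.9764 rad/s
omega_joint = omega_motor / 6 = 29.4961 rad/s
v = omega_joint * r = 29.4961 * 4.1
= 120.9339 m/s


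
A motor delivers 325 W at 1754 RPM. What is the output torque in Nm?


omega = 1754 * 2*pi/60 = 183.6785 rad/s
tau = P / omega = 325 / 183.6785
= 1.7694 Nm


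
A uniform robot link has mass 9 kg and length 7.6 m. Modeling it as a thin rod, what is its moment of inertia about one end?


I = (1/3) * m * L^2
= (1/3) * 9 * 7.6^2
= 0.333333 * 9 * 57.76
= 173.28 kg*m^2


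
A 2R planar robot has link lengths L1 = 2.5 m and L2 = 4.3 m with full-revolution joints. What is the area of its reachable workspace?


r_max = L1 + L2 = 6.8 m
r_min = |L1 - L2| = 1.8 m
Area = pi*(r_max^2 - r_min^2)
= pi*(46.24 - 3.24)
= pi * 43.0
= 135.0885 m^2


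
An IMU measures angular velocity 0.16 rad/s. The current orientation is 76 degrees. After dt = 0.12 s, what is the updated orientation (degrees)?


delta_theta = w * dt = 0.16 * 0.12 = 0.0192 rad
= 1.1001 deg
theta_new = 76 + 1.1001 = 77.1001 deg


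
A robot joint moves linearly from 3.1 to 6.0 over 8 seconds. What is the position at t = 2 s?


s = t/T = 2/8 = 0.25
p(t) = p0 + (pf-p0)*s
= 3.1 + (6.0 - 3.1) * 0.25
= 3.825


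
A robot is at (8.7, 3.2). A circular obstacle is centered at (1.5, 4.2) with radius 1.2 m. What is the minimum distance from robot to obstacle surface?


center_dist = sqrt((8.7-1.5)^2 + (3.2-4.2)^2)
= sqrt(51.84 + 1.0)
= 7.2691
min_dist = center_dist - radius = 7.2691 - 1.2 = 6.0691 m


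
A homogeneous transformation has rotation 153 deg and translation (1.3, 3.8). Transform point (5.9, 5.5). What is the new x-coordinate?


x' = cos(theta)*px - sin(theta)*py + tx
= -0.891*5.9 - 0.454*5.5 + 1.3
= -6.4539


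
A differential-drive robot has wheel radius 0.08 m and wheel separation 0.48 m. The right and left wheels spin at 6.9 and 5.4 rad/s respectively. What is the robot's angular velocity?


vR = r*wR = 0.08*6.9 = 0.552 m/s
vL = r*wL = 0.08*5.4 = 0.432 m/s
v = (vR+vL)/2 = 0.492 m/s
omega = (vR-vL)/L = 0.25 rad/s
angular velocity = 0.25 rad/s


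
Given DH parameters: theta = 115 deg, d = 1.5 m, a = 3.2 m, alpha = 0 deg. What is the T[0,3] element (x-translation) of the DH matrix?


T[0,3] = a * cos(theta)
= 3.2 * cos(115 deg)
= 3.2 * -0.4226
= -1.3524


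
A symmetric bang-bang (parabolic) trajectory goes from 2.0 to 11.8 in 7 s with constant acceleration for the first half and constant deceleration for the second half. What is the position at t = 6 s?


Symmetric rest-to-rest: each phase covers (pf-p0)/2 in time T/2. 0.5*a*(T/2)^2 = (pf-p0)/2 => a = 4*(pf-p0)/T^2
a = 4*(11.8-2.0)/7^2 = 0.8
t = 6 is in the deceleration phase (t > T/2).
p = pf - 0.5*a*(T-t)^2 = 11.8 - 0.5*0.8*1^2
= 11.4


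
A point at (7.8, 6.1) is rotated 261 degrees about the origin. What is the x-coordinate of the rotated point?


x' = x*cos(theta) - y*sin(theta)
cos(261 deg) = -0.1564, sin(261 deg) = -0.9877
x' = 7.8 * -0.1564 - 6.1 * -0.9877
= -1.2202 - -6.0249
= 4.8047


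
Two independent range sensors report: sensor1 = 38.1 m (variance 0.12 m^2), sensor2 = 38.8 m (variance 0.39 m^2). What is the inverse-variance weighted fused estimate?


w1 = (1/var1) / (1/var1 + 1/var2)
   = 8.3333 / (8.3333 + 2.5641) = 0.7647
w2 = 1 - w1 = 0.2353
fused = w1*s1 + w2*s2 = 29.1353 + 9.1294
= 38.2647 m


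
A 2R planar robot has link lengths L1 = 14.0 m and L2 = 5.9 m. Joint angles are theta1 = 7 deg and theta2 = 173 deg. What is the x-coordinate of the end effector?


Convert angles to radians: theta1 = 0.1222, theta2 = 3.0194
x = L1*cos(theta1) + L2*cos(theta1+theta2)
x = 13.8956 + -5.9
x = 7.9956


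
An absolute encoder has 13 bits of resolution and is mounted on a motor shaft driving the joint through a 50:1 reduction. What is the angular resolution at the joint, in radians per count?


counts = 2^13 = 8192
effective counts at joint = 8192 * 50 = 409600
resolution = 2*pi / 409600
= 1.5340e-05 rad/count


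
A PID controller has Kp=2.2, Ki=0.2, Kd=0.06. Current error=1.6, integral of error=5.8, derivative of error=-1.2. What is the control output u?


u = Kp*e + Ki*int(e) + Kd*de/dt
= 2.2*1.6 + 0.2*5.8 + 0.06*(-1.2)
= 3.52 + 1.16 + -0.072
= 4.608


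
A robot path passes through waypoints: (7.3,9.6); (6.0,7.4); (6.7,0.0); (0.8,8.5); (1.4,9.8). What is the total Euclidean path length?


Segment lengths:
  seg1 = sqrt((-1.3)^2 + (-2.2)^2) = 2.5554
  seg2 = sqrt((0.7)^2 + (-7.4)^2) = 7.433
  seg3 = sqrt((-5.9)^2 + (8.5)^2) = 10.347
  seg4 = sqrt((0.6)^2 + (1.3)^2) = 1.4318
Total = 21.7672


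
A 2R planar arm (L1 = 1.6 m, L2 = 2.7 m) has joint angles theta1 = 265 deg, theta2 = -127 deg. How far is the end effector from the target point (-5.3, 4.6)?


End effector via forward kinematics:
x = L1*cos(t1) + L2*cos(t1+t2) = -2.1459
y = L1*sin(t1) + L2*sin(t1+t2) = 0.2127
Distance to target:
d = sqrt((-5.3 - -2.1459)^2 + (4.6 - 0.2127)^2)
= sqrt(9.9481 + 19.248)
= 5.4033 m


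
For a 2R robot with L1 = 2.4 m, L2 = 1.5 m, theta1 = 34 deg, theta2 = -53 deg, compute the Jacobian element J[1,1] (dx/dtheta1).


J[1,1] = -L1*sin(t1) - L2*sin(t1+t2)
= -2.4*sin(34) - 1.5*sin(-19)
= -0.8537


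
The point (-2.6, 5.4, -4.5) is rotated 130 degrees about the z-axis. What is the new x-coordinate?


Rotation about z-axis: x' = x*cos(theta) - y*sin(theta)
= -2.6 * -0.6428 - 5.4 * 0.766
= -2.4654


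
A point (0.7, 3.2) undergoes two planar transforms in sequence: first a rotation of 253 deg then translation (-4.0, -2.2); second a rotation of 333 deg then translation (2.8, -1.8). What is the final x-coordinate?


After transform 1:
x1 = cos(253)*0.7 - sin(253)*3.2 + -4.0 = -1.1445
y1 = sin(253)*0.7 + cos(253)*3.2 + -2.2 = -3.805
After transform 2:
x2 = cos(333)*-1.1445 - sin(333)*-3.805 + 2.8
= 0.0528


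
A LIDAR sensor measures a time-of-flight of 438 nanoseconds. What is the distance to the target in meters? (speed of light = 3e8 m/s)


tof = 438 ns = 4.38e-07 s
dist = c * tof / 2
= 3e8 * 4.38e-07 / 2
= 65.7 m


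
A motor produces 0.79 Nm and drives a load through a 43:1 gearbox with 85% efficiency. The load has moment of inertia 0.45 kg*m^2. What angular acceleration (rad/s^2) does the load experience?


tau_out = tau_motor * N * eta
= 0.79 * 43 * 0.85 = 28.8745 Nm
alpha = tau_out / I = 28.8745 / 0.45
= 64.1656 rad/s^2


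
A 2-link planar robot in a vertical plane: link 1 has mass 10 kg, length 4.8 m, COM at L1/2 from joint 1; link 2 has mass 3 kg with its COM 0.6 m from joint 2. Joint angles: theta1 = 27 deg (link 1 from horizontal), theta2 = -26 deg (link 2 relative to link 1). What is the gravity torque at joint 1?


Horizontal distance from joint 1 to link-1 COM:
  x_c1 = (L1/2)*cos(t1) = 2.4 * 0.891 = 2.1384 m
Horizontal distance from joint 1 to link-2 COM:
  x_c2 = L1*cos(t1) + Lc2*cos(t1+t2)
       = 4.8*0.891 + 0.6*0.9998 = 4.8767 m
tau1 = m1*g*x_c1 + m2*g*x_c2
     = 10*9.81*2.1384 + 3*9.81*4.8767
     = 209.7786 + 143.5225
     = 353.301 Nm


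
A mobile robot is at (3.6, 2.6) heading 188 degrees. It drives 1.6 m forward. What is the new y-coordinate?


y_new = y0 + d*sin(theta)
= 2.6 + 1.6*sin(188)
= 2.6 + -0.2227
= 2.3773


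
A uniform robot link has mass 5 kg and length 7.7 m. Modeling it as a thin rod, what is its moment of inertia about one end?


I = (1/3) * m * L^2
= (1/3) * 5 * 7.7^2
= 0.333333 * 5 * 59.29
= 98.8167 kg*m^2


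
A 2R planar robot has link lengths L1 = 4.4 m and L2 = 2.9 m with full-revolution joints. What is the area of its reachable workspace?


r_max = L1 + L2 = 7.3 m
r_min = |L1 - L2| = 1.5 m
Area = pi*(r_max^2 - r_min^2)
= pi*(53.29 - 2.25)
= pi * 51.04
= 160.3469 m^2


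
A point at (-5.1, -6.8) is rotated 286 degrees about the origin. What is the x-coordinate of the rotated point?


x' = x*cos(theta) - y*sin(theta)
cos(286 deg) = 0.2756, sin(286 deg) = -0.9613
x' = -5.1 * 0.2756 - -6.8 * -0.9613
= -1.4058 - 6.5366
= -7.9423


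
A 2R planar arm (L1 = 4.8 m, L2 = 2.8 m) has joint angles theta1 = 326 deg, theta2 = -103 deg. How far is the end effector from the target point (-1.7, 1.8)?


End effector via forward kinematics:
x = L1*cos(t1) + L2*cos(t1+t2) = 1.9316
y = L1*sin(t1) + L2*sin(t1+t2) = -4.5937
Distance to target:
d = sqrt((-1.7 - 1.9316)^2 + (1.8 - -4.5937)^2)
= sqrt(13.1884 + 40.8797)
= 7.3531 m


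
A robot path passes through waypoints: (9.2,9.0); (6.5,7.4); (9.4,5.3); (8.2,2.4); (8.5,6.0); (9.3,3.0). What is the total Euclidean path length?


Segment lengths:
  seg1 = sqrt((-2.7)^2 + (-1.6)^2) = 3.1385
  seg2 = sqrt((2.9)^2 + (-2.1)^2) = 3.5805
  seg3 = sqrt((-1.2)^2 + (-2.9)^2) = 3.1385
  seg4 = sqrt((0.3)^2 + (3.6)^2) = 3.6125
  seg5 = sqrt((0.8)^2 + (-3.0)^2) = 3.1048
Total = 16.5748


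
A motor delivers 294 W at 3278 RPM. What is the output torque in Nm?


omega = 3278 * 2*pi/60 = 343.2714 rad/s
tau = P / omega = 294 / 343.2714
= 0.8565 Nm


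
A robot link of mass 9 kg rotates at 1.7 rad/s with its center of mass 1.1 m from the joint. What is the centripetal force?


F = m * omega^2 * r
= 9 * 1.7^2 * 1.1
= 9 * 2.89 * 1.1
= 28.611 N


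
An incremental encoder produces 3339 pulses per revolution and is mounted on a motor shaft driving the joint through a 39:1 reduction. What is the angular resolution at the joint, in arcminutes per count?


counts per rev = 3339
effective counts at joint = 3339 * 39 = 130221
resolution = 360*60 / 130221
= 0.1659 arcmin/count


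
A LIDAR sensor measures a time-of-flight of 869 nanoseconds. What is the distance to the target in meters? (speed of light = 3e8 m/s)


tof = 869 ns = 8.69e-07 s
dist = c * tof / 2
= 3e8 * 8.69e-07 / 2
= 130.35 m


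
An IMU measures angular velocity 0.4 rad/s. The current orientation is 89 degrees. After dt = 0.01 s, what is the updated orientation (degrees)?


delta_theta = w * dt = 0.4 * 0.01 = 0.004 rad
= 0.2292 deg
theta_new = 89 + 0.2292 = 89.2292 deg


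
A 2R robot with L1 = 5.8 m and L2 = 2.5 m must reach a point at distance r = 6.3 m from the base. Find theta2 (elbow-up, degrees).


cos(theta2) = (r^2 - L1^2 - L2^2) / (2*L1*L2)
cos(theta2) = (39.69 - 33.64 - 6.25) / 29.0
cos(theta2) = -0.006897
theta2 = 90.3951 degrees


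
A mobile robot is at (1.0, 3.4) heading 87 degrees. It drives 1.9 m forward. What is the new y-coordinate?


y_new = y0 + d*sin(theta)
= 3.4 + 1.9*sin(87)
= 3.4 + 1.8974
= 5.2974


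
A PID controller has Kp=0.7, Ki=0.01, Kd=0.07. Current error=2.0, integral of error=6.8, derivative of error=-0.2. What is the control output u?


u = Kp*e + Ki*int(e) + Kd*de/dt
= 0.7*2.0 + 0.01*6.8 + 0.07*(-0.2)
= 1.4 + 0.068 + -0.014
= 1.454


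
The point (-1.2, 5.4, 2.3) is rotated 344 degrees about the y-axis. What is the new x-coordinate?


Rotation about y-axis: x' = x*cos(theta) + z*sin(theta)
= -1.2 * 0.9613 + 2.3 * -0.2756
= -1.7875


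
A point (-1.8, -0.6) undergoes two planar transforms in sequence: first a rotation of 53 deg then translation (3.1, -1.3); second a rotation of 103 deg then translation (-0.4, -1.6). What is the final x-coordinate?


After transform 1:
x1 = cos(53)*-1.8 - sin(53)*-0.6 + 3.1 = 2.4959
y1 = sin(53)*-1.8 + cos(53)*-0.6 + -1.3 = -3.0986
After transform 2:
x2 = cos(103)*2.4959 - sin(103)*-3.0986 + -0.4
= 2.0578


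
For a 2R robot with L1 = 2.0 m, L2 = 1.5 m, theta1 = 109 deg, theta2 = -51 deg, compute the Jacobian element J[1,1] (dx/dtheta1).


J[1,1] = -L1*sin(t1) - L2*sin(t1+t2)
= -2.0*sin(109) - 1.5*sin(58)
= -3.1631


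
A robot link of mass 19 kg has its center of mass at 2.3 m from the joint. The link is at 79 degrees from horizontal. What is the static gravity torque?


tau = m*g*L*cos(angle)
= 19 * 9.81 * 2.3 * cos(79 deg)
= 19 * 9.81 * 2.3 * 0.1908
= 81.7992 Nm


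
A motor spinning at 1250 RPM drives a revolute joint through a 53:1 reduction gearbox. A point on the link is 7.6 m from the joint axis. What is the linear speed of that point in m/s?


omega_motor = 1250 * 2*pi/60 = 130.8997 rad/s
omega_joint = omega_motor / 53 = 2.4698 rad/s
v = omega_joint * r = 2.4698 * 7.6
= 18.7705 m/s


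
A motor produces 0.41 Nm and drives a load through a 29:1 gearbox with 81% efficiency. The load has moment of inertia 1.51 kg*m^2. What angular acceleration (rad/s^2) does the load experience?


tau_out = tau_motor * N * eta
= 0.41 * 29 * 0.81 = 9.6309 Nm
alpha = tau_out / I = 9.6309 / 1.51
= 6.3781 rad/s^2


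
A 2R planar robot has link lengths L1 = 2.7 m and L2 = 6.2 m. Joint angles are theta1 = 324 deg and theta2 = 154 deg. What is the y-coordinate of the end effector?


Convert angles to radians: theta1 = 5.6549, theta2 = 2.6878
y = L1*sin(theta1) + L2*sin(theta1+theta2)
y = -1.587 + 5.4743
y = 3.8873


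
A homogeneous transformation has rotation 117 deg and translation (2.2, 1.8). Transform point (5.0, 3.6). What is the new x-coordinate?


x' = cos(theta)*px - sin(theta)*py + tx
= -0.454*5.0 - 0.891*3.6 + 2.2
= -3.2776


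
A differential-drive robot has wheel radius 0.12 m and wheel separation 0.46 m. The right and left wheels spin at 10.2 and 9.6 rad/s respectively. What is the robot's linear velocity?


vR = r*wR = 0.12*10.2 = 1.224 m/s
vL = r*wL = 0.12*9.6 = 1.152 m/s
v = (vR+vL)/2 = 1.188 m/s
omega = (vR-vL)/L = 0.1565 rad/s
linear velocity = 1.188 m/s


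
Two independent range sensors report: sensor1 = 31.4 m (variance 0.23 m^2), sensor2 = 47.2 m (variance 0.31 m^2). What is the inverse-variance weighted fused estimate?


w1 = (1/var1) / (1/var1 + 1/var2)
   = 4.3478 / (4.3478 + 3.2258) = 0.5741
w2 = 1 - w1 = 0.4259
fused = w1*s1 + w2*s2 = 18.0259 + 20.1037
= 38.1296 m


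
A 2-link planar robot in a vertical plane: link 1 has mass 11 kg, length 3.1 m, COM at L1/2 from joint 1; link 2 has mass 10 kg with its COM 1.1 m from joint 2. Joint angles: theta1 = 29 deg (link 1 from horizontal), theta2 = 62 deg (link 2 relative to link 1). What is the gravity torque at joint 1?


Horizontal distance from joint 1 to link-1 COM:
  x_c1 = (L1/2)*cos(t1) = 1.55 * 0.8746 = 1.3557 m
Horizontal distance from joint 1 to link-2 COM:
  x_c2 = L1*cos(t1) + Lc2*cos(t1+t2)
       = 3.1*0.8746 + 1.1*-0.0175 = 2.6921 m
tau1 = m1*g*x_c1 + m2*g*x_c2
     = 11*9.81*1.3557 + 10*9.81*2.6921
     = 146.2893 + 264.0973
     = 410.3866 Nm


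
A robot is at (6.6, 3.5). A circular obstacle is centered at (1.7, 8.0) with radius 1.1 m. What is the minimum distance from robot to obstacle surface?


center_dist = sqrt((6.6-1.7)^2 + (3.5-8.0)^2)
= sqrt(24.01 + 20.25)
= 6.6528
min_dist = center_dist - radius = 6.6528 - 1.1 = 5.5528 m


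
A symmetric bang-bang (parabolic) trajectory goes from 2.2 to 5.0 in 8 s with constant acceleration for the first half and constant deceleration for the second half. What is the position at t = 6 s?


Symmetric rest-to-rest: each phase covers (pf-p0)/2 in time T/2. 0.5*a*(T/2)^2 = (pf-p0)/2 => a = 4*(pf-p0)/T^2
a = 4*(5.0-2.2)/8^2 = 0.175
t = 6 is in the deceleration phase (t > T/2).
p = pf - 0.5*a*(T-t)^2 = 5.0 - 0.5*0.175*2^2
= 4.65


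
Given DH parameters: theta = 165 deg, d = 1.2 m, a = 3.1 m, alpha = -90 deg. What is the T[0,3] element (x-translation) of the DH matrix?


T[0,3] = a * cos(theta)
= 3.1 * cos(165 deg)
= 3.1 * -0.9659
= -2.9944


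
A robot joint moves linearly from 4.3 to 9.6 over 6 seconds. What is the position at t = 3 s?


s = t/T = 3/6 = 0.5
p(t) = p0 + (pf-p0)*s
= 4.3 + (9.6 - 4.3) * 0.5
= 6.95


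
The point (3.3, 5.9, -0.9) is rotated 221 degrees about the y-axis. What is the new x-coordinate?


Rotation about y-axis: x' = x*cos(theta) + z*sin(theta)
= 3.3 * -0.7547 + -0.9 * -0.6561
= -1.9001


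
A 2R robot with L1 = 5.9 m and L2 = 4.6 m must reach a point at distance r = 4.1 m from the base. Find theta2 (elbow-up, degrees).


cos(theta2) = (r^2 - L1^2 - L2^2) / (2*L1*L2)
cos(theta2) = (16.81 - 34.81 - 21.16) / 54.28
cos(theta2) = -0.721444
theta2 = 136.1739 degrees


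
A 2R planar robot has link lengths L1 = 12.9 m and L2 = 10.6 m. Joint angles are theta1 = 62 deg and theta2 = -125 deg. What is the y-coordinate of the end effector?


Convert angles to radians: theta1 = 1.0821, theta2 = -2.1817
y = L1*sin(theta1) + L2*sin(theta1+theta2)
y = 11.39 + -9.4447
y = 1.9454


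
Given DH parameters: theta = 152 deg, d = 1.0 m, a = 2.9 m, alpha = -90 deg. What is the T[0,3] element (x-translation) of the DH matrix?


T[0,3] = a * cos(theta)
= 2.9 * cos(152 deg)
= 2.9 * -0.8829
= -2.5605


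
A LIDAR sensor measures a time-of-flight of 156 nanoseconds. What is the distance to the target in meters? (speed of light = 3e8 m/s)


tof = 156 ns = 1.56e-07 s
dist = c * tof / 2
= 3e8 * 1.56e-07 / 2
= 23.4 m


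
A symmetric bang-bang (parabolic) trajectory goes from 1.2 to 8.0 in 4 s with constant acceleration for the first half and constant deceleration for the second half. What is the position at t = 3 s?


Symmetric rest-to-rest: each phase covers (pf-p0)/2 in time T/2. 0.5*a*(T/2)^2 = (pf-p0)/2 => a = 4*(pf-p0)/T^2
a = 4*(8.0-1.2)/4^2 = 1.7
t = 3 is in the deceleration phase (t > T/2).
p = pf - 0.5*a*(T-t)^2 = 8.0 - 0.5*1.7*1^2
= 7.15


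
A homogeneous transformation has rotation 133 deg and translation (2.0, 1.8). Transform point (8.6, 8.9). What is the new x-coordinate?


x' = cos(theta)*px - sin(theta)*py + tx
= -0.682*8.6 - 0.7314*8.9 + 2.0
= -10.3742


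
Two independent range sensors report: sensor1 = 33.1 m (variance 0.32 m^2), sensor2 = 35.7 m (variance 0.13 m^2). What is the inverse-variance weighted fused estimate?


w1 = (1/var1) / (1/var1 + 1/var2)
   = 3.125 / (3.125 + 7.6923) = 0.2889
w2 = 1 - w1 = 0.7111
fused = w1*s1 + w2*s2 = 9.5622 + 25.3867
= 34.9489 m


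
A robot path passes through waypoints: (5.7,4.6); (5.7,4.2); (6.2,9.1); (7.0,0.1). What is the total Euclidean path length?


Segment lengths:
  seg1 = sqrt((0.0)^2 + (-0.4)^2) = 0.4
  seg2 = sqrt((0.5)^2 + (4.9)^2) = 4.9254
  seg3 = sqrt((0.8)^2 + (-9.0)^2) = 9.0355
Total = 14.3609


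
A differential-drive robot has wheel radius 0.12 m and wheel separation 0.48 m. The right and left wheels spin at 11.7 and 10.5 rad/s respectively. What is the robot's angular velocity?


vR = r*wR = 0.12*11.7 = 1.404 m/s
vL = r*wL = 0.12*10.5 = 1.26 m/s
v = (vR+vL)/2 = 1.332 m/s
omega = (vR-vL)/L = 0.3 rad/s
angular velocity = 0.3 rad/s


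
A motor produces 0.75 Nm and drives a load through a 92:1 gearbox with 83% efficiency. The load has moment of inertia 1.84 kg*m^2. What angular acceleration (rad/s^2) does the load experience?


tau_out = tau_motor * N * eta
= 0.75 * 92 * 0.83 = 57.27 Nm
alpha = tau_out / I = 57.27 / 1.84
= 31.125 rad/s^2


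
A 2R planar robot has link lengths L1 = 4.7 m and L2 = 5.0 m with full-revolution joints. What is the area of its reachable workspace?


r_max = L1 + L2 = 9.7 m
r_min = |L1 - L2| = 0.3 m
Area = pi*(r_max^2 - r_min^2)
= pi*(94.09 - 0.09)
= pi * 94.0
= 295.3097 m^2


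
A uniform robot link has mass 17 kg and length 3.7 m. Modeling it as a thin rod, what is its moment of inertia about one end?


I = (1/3) * m * L^2
= (1/3) * 17 * 3.7^2
= 0.333333 * 17 * 13.69
= 77.5767 kg*m^2


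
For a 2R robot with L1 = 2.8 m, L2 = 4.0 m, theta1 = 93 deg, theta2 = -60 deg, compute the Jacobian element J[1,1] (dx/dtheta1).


J[1,1] = -L1*sin(t1) - L2*sin(t1+t2)
= -2.8*sin(93) - 4.0*sin(33)
= -4.9747


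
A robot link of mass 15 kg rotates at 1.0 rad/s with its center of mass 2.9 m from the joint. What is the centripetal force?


F = m * omega^2 * r
= 15 * 1.0^2 * 2.9
= 15 * 1.0 * 2.9
= 43.5 N


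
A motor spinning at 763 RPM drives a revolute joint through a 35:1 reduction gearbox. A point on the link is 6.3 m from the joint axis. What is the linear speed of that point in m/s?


omega_motor = 763 * 2*pi/60 = 79.9012 rad/s
omega_joint = omega_motor / 35 = 2.2829 rad/s
v = omega_joint * r = 2.2829 * 6.3
= 14.3822 m/s


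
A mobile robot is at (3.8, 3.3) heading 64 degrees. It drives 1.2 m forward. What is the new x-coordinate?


x_new = x0 + d*cos(theta)
= 3.8 + 1.2*cos(64)
= 3.8 + 0.526
= 4.326


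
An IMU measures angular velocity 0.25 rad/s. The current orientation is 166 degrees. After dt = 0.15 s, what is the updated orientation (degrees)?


delta_theta = w * dt = 0.25 * 0.15 = 0.0375 rad
= 2.1486 deg
theta_new = 166 + 2.1486 = 168.1486 deg


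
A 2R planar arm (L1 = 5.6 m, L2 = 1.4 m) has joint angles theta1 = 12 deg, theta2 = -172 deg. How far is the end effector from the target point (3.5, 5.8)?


End effector via forward kinematics:
x = L1*cos(t1) + L2*cos(t1+t2) = 4.1621
y = L1*sin(t1) + L2*sin(t1+t2) = 0.6855
Distance to target:
d = sqrt((3.5 - 4.1621)^2 + (5.8 - 0.6855)^2)
= sqrt(0.4383 + 26.1583)
= 5.1572 m


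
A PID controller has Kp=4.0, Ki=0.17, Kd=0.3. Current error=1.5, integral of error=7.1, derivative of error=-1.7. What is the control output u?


u = Kp*e + Ki*int(e) + Kd*de/dt
= 4.0*1.5 + 0.17*7.1 + 0.3*(-1.7)
= 6.0 + 1.207 + -0.51
= 6.697


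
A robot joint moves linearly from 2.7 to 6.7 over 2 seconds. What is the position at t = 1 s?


s = t/T = 1/2 = 0.5
p(t) = p0 + (pf-p0)*s
= 2.7 + (6.7 - 2.7) * 0.5
= 4.7


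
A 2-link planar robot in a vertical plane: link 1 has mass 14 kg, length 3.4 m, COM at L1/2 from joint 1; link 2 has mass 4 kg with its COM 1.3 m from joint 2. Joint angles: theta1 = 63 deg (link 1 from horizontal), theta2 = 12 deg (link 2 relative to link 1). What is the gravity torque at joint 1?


Horizontal distance from joint 1 to link-1 COM:
  x_c1 = (L1/2)*cos(t1) = 1.7 * 0.454 = 0.7718 m
Horizontal distance from joint 1 to link-2 COM:
  x_c2 = L1*cos(t1) + Lc2*cos(t1+t2)
       = 3.4*0.454 + 1.3*0.2588 = 1.88 m
tau1 = m1*g*x_c1 + m2*g*x_c2
     = 14*9.81*0.7718 + 4*9.81*1.88
     = 105.9968 + 73.7725
     = 179.7693 Nm


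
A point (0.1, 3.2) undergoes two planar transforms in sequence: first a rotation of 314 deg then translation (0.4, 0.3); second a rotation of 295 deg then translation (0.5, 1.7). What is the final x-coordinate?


After transform 1:
x1 = cos(314)*0.1 - sin(314)*3.2 + 0.4 = 2.7714
y1 = sin(314)*0.1 + cos(314)*3.2 + 0.3 = 2.451
After transform 2:
x2 = cos(295)*2.7714 - sin(295)*2.451 + 0.5
= 3.8926


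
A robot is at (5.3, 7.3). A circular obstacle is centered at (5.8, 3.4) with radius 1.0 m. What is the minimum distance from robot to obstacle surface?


center_dist = sqrt((5.3-5.8)^2 + (7.3-3.4)^2)
= sqrt(0.25 + 15.21)
= 3.9319
min_dist = center_dist - radius = 3.9319 - 1.0 = 2.9319 m


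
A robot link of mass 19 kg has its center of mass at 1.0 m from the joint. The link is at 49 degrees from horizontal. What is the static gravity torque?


tau = m*g*L*cos(angle)
= 19 * 9.81 * 1.0 * cos(49 deg)
= 19 * 9.81 * 1.0 * 0.6561
= 122.2828 Nm


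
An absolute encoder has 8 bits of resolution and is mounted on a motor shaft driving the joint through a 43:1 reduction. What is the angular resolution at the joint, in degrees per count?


counts = 2^8 = 256
effective counts at joint = 256 * 43 = 11008
resolution = 360 / 11008
= 0.0327 deg/count


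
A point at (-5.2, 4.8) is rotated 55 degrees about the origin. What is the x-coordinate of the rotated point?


x' = x*cos(theta) - y*sin(theta)
cos(55 deg) = 0.5736, sin(55 deg) = 0.8192
x' = -5.2 * 0.5736 - 4.8 * 0.8192
= -2.9826 - 3.9319
= -6.9145


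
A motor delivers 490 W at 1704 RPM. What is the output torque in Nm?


omega = 1704 * 2*pi/60 = 178.4425 rad/s
tau = P / omega = 490 / 178.4425
= 2.746 Nm


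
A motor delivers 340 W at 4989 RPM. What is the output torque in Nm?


omega = 4989 * 2*pi/60 = 522.4469 rad/s
tau = P / omega = 340 / 522.4469
= 0.6508 Nm


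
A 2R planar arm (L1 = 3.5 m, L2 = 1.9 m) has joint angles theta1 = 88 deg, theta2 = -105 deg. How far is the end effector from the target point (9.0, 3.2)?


End effector via forward kinematics:
x = L1*cos(t1) + L2*cos(t1+t2) = 1.9391
y = L1*sin(t1) + L2*sin(t1+t2) = 2.9424
Distance to target:
d = sqrt((9.0 - 1.9391)^2 + (3.2 - 2.9424)^2)
= sqrt(49.8559 + 0.0664)
= 7.0656 m


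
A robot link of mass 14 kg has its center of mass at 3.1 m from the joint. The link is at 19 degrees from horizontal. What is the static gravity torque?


tau = m*g*L*cos(angle)
= 14 * 9.81 * 3.1 * cos(19 deg)
= 14 * 9.81 * 3.1 * 0.9455
= 402.5583 Nm


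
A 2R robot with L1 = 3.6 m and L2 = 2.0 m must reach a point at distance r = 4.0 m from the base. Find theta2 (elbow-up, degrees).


cos(theta2) = (r^2 - L1^2 - L2^2) / (2*L1*L2)
cos(theta2) = (16.0 - 12.96 - 4.0) / 14.4
cos(theta2) = -0.066667
theta2 = 93.8226 degrees


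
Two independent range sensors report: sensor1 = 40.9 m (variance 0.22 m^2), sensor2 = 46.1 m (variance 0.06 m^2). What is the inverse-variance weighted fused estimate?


w1 = (1/var1) / (1/var1 + 1/var2)
   = 4.5455 / (4.5455 + 16.6667) = 0.2143
w2 = 1 - w1 = 0.7857
fused = w1*s1 + w2*s2 = 8.7643 + 36.2214
= 44.9857 m


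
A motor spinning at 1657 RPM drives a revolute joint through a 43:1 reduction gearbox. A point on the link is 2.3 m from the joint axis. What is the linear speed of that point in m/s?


omega_motor = 1657 * 2*pi/60 = 173.5206 rad/s
omega_joint = omega_motor / 43 = 4.0354 rad/s
v = omega_joint * r = 4.0354 * 2.3
= 9.2813 m/s


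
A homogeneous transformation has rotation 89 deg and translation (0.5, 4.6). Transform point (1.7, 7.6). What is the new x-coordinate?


x' = cos(theta)*px - sin(theta)*py + tx
= 0.0175*1.7 - 0.9998*7.6 + 0.5
= -7.0692


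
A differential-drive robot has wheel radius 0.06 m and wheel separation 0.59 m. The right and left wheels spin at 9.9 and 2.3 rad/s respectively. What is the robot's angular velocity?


vR = r*wR = 0.06*9.9 = 0.594 m/s
vL = r*wL = 0.06*2.3 = 0.138 m/s
v = (vR+vL)/2 = 0.366 m/s
omega = (vR-vL)/L = 0.7729 rad/s
angular velocity = 0.7729 rad/s


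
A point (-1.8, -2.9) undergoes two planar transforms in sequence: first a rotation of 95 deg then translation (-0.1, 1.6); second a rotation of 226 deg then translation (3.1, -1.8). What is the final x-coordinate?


After transform 1:
x1 = cos(95)*-1.8 - sin(95)*-2.9 + -0.1 = 2.9458
y1 = sin(95)*-1.8 + cos(95)*-2.9 + 1.6 = 0.0596
After transform 2:
x2 = cos(226)*2.9458 - sin(226)*0.0596 + 3.1
= 1.0965


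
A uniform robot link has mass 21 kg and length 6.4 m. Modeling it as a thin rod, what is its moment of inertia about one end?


I = (1/3) * m * L^2
= (1/3) * 21 * 6.4^2
= 0.333333 * 21 * 40.96
= 286.72 kg*m^2


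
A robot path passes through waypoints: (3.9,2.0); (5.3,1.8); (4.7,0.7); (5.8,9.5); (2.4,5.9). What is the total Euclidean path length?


Segment lengths:
  seg1 = sqrt((1.4)^2 + (-0.2)^2) = 1.4142
  seg2 = sqrt((-0.6)^2 + (-1.1)^2) = 1.253
  seg3 = sqrt((1.1)^2 + (8.8)^2) = 8.8685
  seg4 = sqrt((-3.4)^2 + (-3.6)^2) = 4.9518
Total = 16.4875


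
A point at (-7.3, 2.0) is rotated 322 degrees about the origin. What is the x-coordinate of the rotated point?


x' = x*cos(theta) - y*sin(theta)
cos(322 deg) = 0.788, sin(322 deg) = -0.6157
x' = -7.3 * 0.788 - 2.0 * -0.6157
= -5.7525 - -1.2313
= -4.5212


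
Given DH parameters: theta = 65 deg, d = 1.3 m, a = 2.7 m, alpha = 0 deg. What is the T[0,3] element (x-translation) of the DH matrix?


T[0,3] = a * cos(theta)
= 2.7 * cos(65 deg)
= 2.7 * 0.4226
= 1.1411


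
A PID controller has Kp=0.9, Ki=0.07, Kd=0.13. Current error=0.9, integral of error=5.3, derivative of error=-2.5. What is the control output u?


u = Kp*e + Ki*int(e) + Kd*de/dt
= 0.9*0.9 + 0.07*5.3 + 0.13*(-2.5)
= 0.81 + 0.371 + -0.325
= 0.856


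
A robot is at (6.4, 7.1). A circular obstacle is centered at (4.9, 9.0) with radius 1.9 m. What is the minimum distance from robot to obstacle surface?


center_dist = sqrt((6.4-4.9)^2 + (7.1-9.0)^2)
= sqrt(2.25 + 3.61)
= 2.4207
min_dist = center_dist - radius = 2.4207 - 1.9 = 0.5207 m


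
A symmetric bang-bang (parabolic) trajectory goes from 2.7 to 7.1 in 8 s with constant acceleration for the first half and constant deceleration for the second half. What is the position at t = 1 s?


Symmetric rest-to-rest: each phase covers (pf-p0)/2 in time T/2. 0.5*a*(T/2)^2 = (pf-p0)/2 => a = 4*(pf-p0)/T^2
a = 4*(7.1-2.7)/8^2 = 0.275
t = 1 is in the acceleration phase (t <= T/2).
p = p0 + 0.5*a*t^2 = 2.7 + 0.5*0.275*1^2
= 2.8375


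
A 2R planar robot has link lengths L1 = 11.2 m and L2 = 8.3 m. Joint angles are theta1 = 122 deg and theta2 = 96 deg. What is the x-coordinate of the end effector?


Convert angles to radians: theta1 = 2.1293, theta2 = 1.6755
x = L1*cos(theta1) + L2*cos(theta1+theta2)
x = -5.9351 + -6.5405
x = -12.4756


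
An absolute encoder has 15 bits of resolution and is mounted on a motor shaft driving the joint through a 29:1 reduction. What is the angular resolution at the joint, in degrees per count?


counts = 2^15 = 32768
effective counts at joint = 32768 * 29 = 950272
resolution = 360 / 950272
= 3.7884e-04 deg/count


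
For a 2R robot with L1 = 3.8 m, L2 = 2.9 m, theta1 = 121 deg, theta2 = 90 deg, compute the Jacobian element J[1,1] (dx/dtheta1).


J[1,1] = -L1*sin(t1) - L2*sin(t1+t2)
= -3.8*sin(121) - 2.9*sin(211)
= -1.7636


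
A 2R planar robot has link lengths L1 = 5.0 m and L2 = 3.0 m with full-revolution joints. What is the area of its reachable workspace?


r_max = L1 + L2 = 8.0 m
r_min = |L1 - L2| = 2.0 m
Area = pi*(r_max^2 - r_min^2)
= pi*(64.0 - 4.0)
= pi * 60.0
= 188.4956 m^2


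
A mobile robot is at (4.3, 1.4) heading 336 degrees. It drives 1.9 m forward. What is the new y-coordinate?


y_new = y0 + d*sin(theta)
= 1.4 + 1.9*sin(336)
= 1.4 + -0.7728
= 0.6272


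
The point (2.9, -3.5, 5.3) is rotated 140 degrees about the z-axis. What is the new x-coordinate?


Rotation about z-axis: x' = x*cos(theta) - y*sin(theta)
= 2.9 * -0.766 - -3.5 * 0.6428
= 0.0282


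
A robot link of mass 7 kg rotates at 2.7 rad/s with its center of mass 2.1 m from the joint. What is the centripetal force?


F = m * omega^2 * r
= 7 * 2.7^2 * 2.1
= 7 * 7.29 * 2.1
= 107.163 N


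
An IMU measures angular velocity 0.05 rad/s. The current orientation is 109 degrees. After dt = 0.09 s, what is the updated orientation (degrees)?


delta_theta = w * dt = 0.05 * 0.09 = 0.0045 rad
= 0.2578 deg
theta_new = 109 + 0.2578 = 109.2578 deg


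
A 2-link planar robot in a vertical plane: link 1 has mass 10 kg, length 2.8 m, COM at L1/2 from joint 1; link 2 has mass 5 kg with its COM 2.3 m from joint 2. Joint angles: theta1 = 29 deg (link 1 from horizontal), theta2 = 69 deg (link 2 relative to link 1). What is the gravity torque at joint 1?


Horizontal distance from joint 1 to link-1 COM:
  x_c1 = (L1/2)*cos(t1) = 1.4 * 0.8746 = 1.2245 m
Horizontal distance from joint 1 to link-2 COM:
  x_c2 = L1*cos(t1) + Lc2*cos(t1+t2)
       = 2.8*0.8746 + 2.3*-0.1392 = 2.1288 m
tau1 = m1*g*x_c1 + m2*g*x_c2
     = 10*9.81*1.2245 + 5*9.81*2.1288
     = 120.1203 + 104.4195
     = 224.5397 Nm


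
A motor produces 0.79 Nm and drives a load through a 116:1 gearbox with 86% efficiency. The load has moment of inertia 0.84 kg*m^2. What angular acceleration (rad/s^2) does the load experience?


tau_out = tau_motor * N * eta
= 0.79 * 116 * 0.86 = 78.8104 Nm
alpha = tau_out / I = 78.8104 / 0.84
= 93.8219 rad/s^2


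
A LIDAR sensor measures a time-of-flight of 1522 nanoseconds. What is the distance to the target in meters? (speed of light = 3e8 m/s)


tof = 1522 ns = 1.522e-06 s
dist = c * tof / 2
= 3e8 * 1.522e-06 / 2
= 228.3 m


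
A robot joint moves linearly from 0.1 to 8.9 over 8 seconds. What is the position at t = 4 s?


s = t/T = 4/8 = 0.5
p(t) = p0 + (pf-p0)*s
= 0.1 + (8.9 - 0.1) * 0.5
= 4.5


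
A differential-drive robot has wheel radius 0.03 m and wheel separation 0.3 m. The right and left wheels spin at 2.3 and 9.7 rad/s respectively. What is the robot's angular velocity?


vR = r*wR = 0.03*2.3 = 0.069 m/s
vL = r*wL = 0.03*9.7 = 0.291 m/s
v = (vR+vL)/2 = 0.18 m/s
omega = (vR-vL)/L = -0.74 rad/s
angular velocity = -0.74 rad/s


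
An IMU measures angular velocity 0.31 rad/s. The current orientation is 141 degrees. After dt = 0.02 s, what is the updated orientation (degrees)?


delta_theta = w * dt = 0.31 * 0.02 = 0.0062 rad
= 0.3552 deg
theta_new = 141 + 0.3552 = 141.3552 deg


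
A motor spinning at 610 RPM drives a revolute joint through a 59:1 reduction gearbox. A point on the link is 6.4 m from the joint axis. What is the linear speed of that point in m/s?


omega_motor = 610 * 2*pi/60 = 63.8791 rad/s
omega_joint = omega_motor / 59 = 1.0827 rad/s
v = omega_joint * r = 1.0827 * 6.4
= 6.9293 m/s


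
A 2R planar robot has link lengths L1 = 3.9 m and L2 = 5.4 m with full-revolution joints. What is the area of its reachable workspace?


r_max = L1 + L2 = 9.3 m
r_min = |L1 - L2| = 1.5 m
Area = pi*(r_max^2 - r_min^2)
= pi*(86.49 - 2.25)
= pi * 84.24
= 264.6478 m^2


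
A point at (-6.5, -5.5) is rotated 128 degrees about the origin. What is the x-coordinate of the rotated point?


x' = x*cos(theta) - y*sin(theta)
cos(128 deg) = -0.6157, sin(128 deg) = 0.788
x' = -6.5 * -0.6157 - -5.5 * 0.788
= 4.0018 - -4.3341
= 8.3359


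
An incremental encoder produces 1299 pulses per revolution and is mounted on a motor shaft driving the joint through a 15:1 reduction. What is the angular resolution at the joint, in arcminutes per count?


counts per rev = 1299
effective counts at joint = 1299 * 15 = 19485
resolution = 360*60 / 19485
= 1.1085 arcmin/count


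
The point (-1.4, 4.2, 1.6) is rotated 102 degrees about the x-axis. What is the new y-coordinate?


Rotation about x-axis: y' = y*cos(theta) - z*sin(theta)
= 4.2 * -0.2079 - 1.6 * 0.9781
= -2.4383


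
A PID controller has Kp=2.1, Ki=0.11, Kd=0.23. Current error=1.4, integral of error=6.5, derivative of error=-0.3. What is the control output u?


u = Kp*e + Ki*int(e) + Kd*de/dt
= 2.1*1.4 + 0.11*6.5 + 0.23*(-0.3)
= 2.94 + 0.715 + -0.069
= 3.586


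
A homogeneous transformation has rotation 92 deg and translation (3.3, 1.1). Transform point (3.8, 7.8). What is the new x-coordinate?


x' = cos(theta)*px - sin(theta)*py + tx
= -0.0349*3.8 - 0.9994*7.8 + 3.3
= -4.6279


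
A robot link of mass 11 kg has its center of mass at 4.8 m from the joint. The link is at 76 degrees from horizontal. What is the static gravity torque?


tau = m*g*L*cos(angle)
= 11 * 9.81 * 4.8 * cos(76 deg)
= 11 * 9.81 * 4.8 * 0.2419
= 125.3078 Nm


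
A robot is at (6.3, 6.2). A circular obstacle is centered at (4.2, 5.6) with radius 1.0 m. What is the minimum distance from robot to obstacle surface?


center_dist = sqrt((6.3-4.2)^2 + (6.2-5.6)^2)
= sqrt(4.41 + 0.36)
= 2.184
min_dist = center_dist - radius = 2.184 - 1.0 = 1.184 m


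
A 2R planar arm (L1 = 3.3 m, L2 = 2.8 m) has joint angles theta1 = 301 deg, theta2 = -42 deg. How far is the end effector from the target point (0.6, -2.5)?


End effector via forward kinematics:
x = L1*cos(t1) + L2*cos(t1+t2) = 1.1654
y = L1*sin(t1) + L2*sin(t1+t2) = -5.5772
Distance to target:
d = sqrt((0.6 - 1.1654)^2 + (-2.5 - -5.5772)^2)
= sqrt(0.3196 + 9.4692)
= 3.1287 m


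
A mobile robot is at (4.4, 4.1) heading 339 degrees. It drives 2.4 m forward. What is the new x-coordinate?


x_new = x0 + d*cos(theta)
= 4.4 + 2.4*cos(339)
= 4.4 + 2.2406
= 6.6406


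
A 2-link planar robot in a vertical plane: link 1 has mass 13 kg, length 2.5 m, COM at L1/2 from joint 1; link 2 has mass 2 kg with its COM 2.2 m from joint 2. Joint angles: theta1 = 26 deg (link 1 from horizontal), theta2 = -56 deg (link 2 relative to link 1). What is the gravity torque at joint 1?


Horizontal distance from joint 1 to link-1 COM:
  x_c1 = (L1/2)*cos(t1) = 1.25 * 0.8988 = 1.1235 m
Horizontal distance from joint 1 to link-2 COM:
  x_c2 = L1*cos(t1) + Lc2*cos(t1+t2)
       = 2.5*0.8988 + 2.2*0.866 = 4.1522 m
tau1 = m1*g*x_c1 + m2*g*x_c2
     = 13*9.81*1.1235 + 2*9.81*4.1522
     = 143.279 + 81.467
     = 224.746 Nm


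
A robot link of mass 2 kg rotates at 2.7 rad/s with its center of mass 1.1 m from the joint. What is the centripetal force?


F = m * omega^2 * r
= 2 * 2.7^2 * 1.1
= 2 * 7.29 * 1.1
= 16.038 N


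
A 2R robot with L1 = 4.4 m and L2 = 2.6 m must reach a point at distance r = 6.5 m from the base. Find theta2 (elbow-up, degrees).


cos(theta2) = (r^2 - L1^2 - L2^2) / (2*L1*L2)
cos(theta2) = (42.25 - 19.36 - 6.76) / 22.88
cos(theta2) = 0.704983
theta2 = 45.1719 degrees


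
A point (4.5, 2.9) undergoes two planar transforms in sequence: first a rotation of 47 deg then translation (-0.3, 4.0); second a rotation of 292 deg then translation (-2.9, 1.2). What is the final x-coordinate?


After transform 1:
x1 = cos(47)*4.5 - sin(47)*2.9 + -0.3 = 0.6481
y1 = sin(47)*4.5 + cos(47)*2.9 + 4.0 = 9.2689
After transform 2:
x2 = cos(292)*0.6481 - sin(292)*9.2689 + -2.9
= 5.9367


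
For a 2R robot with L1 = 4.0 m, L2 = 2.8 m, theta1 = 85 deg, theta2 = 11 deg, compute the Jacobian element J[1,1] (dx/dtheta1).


J[1,1] = -L1*sin(t1) - L2*sin(t1+t2)
= -4.0*sin(85) - 2.8*sin(96)
= -6.7694


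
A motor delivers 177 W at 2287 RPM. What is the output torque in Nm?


omega = 2287 * 2*pi/60 = 239.4941 rad/s
tau = P / omega = 177 / 239.4941
= 0.7391 Nm


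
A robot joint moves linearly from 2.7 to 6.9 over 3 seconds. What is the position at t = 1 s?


s = t/T = 1/3 = 0.3333
p(t) = p0 + (pf-p0)*s
= 2.7 + (6.9 - 2.7) * 0.3333
= 4.1


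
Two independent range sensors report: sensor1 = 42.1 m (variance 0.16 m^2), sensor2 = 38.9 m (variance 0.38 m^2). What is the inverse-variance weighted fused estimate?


w1 = (1/var1) / (1/var1 + 1/var2)
   = 6.25 / (6.25 + 2.6316) = 0.7037
w2 = 1 - w1 = 0.2963
fused = w1*s1 + w2*s2 = 29.6259 + 11.5259
= 41.1519 m
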